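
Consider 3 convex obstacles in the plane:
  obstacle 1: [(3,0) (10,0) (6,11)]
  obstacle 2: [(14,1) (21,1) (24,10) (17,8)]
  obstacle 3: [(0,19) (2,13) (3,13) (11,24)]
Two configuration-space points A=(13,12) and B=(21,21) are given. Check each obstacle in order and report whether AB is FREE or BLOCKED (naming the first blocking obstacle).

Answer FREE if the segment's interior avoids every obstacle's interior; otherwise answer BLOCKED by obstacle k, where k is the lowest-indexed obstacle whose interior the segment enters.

Obstacle 1 [(3,0) (10,0) (6,11)]:
  edge (3,0)–(10,0): clear
  edge (10,0)–(6,11): clear
  edge (6,11)–(3,0): clear
  midpoint (17,33/2) outside
  → clear
Obstacle 2 [(14,1) (21,1) (24,10) (17,8)]:
  edge (14,1)–(21,1): clear
  edge (21,1)–(24,10): clear
  edge (24,10)–(17,8): clear
  edge (17,8)–(14,1): clear
  midpoint (17,33/2) outside
  → clear
Obstacle 3 [(0,19) (2,13) (3,13) (11,24)]:
  edge (0,19)–(2,13): clear
  edge (2,13)–(3,13): clear
  edge (3,13)–(11,24): clear
  edge (11,24)–(0,19): clear
  midpoint (17,33/2) outside
  → clear

FREE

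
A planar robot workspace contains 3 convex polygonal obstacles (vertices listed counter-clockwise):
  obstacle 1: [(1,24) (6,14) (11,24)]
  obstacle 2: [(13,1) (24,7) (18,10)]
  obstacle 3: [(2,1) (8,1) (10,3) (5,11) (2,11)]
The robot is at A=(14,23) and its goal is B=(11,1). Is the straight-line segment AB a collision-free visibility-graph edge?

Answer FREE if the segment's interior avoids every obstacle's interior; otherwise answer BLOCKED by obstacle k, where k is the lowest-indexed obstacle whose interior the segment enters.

Obstacle 1 [(1,24) (6,14) (11,24)]:
  edge (1,24)–(6,14): clear
  edge (6,14)–(11,24): clear
  edge (11,24)–(1,24): clear
  midpoint (25/2,12) outside
  → clear
Obstacle 2 [(13,1) (24,7) (18,10)]:
  edge (13,1)–(24,7): clear
  edge (24,7)–(18,10): clear
  edge (18,10)–(13,1): clear
  midpoint (25/2,12) outside
  → clear
Obstacle 3 [(2,1) (8,1) (10,3) (5,11) (2,11)]:
  edge (2,1)–(8,1): clear
  edge (8,1)–(10,3): clear
  edge (10,3)–(5,11): clear
  edge (5,11)–(2,11): clear
  edge (2,11)–(2,1): clear
  midpoint (25/2,12) outside
  → clear

FREE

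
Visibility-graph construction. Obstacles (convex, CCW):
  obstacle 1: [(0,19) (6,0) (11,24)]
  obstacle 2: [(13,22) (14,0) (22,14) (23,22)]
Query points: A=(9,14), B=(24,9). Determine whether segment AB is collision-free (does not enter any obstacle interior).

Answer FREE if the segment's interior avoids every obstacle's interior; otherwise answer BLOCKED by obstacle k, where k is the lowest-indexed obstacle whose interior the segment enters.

Obstacle 1 [(0,19) (6,0) (11,24)]:
  edge (0,19)–(6,0): clear
  edge (6,0)–(11,24): clear
  edge (11,24)–(0,19): clear
  midpoint (33/2,23/2) outside
  → clear
Obstacle 2 [(13,22) (14,0) (22,14) (23,22)]:
  edge (13,22)–(14,0): crosses AB
  edge (14,0)–(22,14): crosses AB
  edge (22,14)–(23,22): clear
  edge (23,22)–(13,22): clear
  → BLOCKED

BLOCKED by obstacle 2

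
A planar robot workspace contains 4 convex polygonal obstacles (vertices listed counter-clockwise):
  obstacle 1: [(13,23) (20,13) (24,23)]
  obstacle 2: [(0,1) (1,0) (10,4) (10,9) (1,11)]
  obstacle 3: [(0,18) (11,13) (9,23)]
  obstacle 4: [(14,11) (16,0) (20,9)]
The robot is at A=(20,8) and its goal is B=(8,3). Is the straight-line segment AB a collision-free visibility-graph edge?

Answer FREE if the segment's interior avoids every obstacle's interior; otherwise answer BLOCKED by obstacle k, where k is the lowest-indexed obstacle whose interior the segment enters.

BLOCKED by obstacle 4

Obstacle 1 [(13,23) (20,13) (24,23)]:
  edge (13,23)–(20,13): clear
  edge (20,13)–(24,23): clear
  edge (24,23)–(13,23): clear
  midpoint (14,11/2) outside
  → clear
Obstacle 2 [(0,1) (1,0) (10,4) (10,9) (1,11)]:
  edge (0,1)–(1,0): clear
  edge (1,0)–(10,4): clear
  edge (10,4)–(10,9): clear
  edge (10,9)–(1,11): clear
  edge (1,11)–(0,1): clear
  midpoint (14,11/2) outside
  → clear
Obstacle 3 [(0,18) (11,13) (9,23)]:
  edge (0,18)–(11,13): clear
  edge (11,13)–(9,23): clear
  edge (9,23)–(0,18): clear
  midpoint (14,11/2) outside
  → clear
Obstacle 4 [(14,11) (16,0) (20,9)]:
  edge (14,11)–(16,0): crosses AB
  edge (16,0)–(20,9): crosses AB
  edge (20,9)–(14,11): clear
  → BLOCKED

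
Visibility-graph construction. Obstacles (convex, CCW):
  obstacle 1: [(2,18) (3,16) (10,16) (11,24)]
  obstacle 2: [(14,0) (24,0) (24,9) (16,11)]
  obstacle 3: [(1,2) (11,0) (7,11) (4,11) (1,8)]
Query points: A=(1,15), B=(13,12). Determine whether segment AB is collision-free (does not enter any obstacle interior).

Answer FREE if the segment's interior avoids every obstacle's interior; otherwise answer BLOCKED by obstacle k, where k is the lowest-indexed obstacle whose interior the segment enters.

Obstacle 1 [(2,18) (3,16) (10,16) (11,24)]:
  edge (2,18)–(3,16): clear
  edge (3,16)–(10,16): clear
  edge (10,16)–(11,24): clear
  edge (11,24)–(2,18): clear
  midpoint (7,27/2) outside
  → clear
Obstacle 2 [(14,0) (24,0) (24,9) (16,11)]:
  edge (14,0)–(24,0): clear
  edge (24,0)–(24,9): clear
  edge (24,9)–(16,11): clear
  edge (16,11)–(14,0): clear
  midpoint (7,27/2) outside
  → clear
Obstacle 3 [(1,2) (11,0) (7,11) (4,11) (1,8)]:
  edge (1,2)–(11,0): clear
  edge (11,0)–(7,11): clear
  edge (7,11)–(4,11): clear
  edge (4,11)–(1,8): clear
  edge (1,8)–(1,2): clear
  midpoint (7,27/2) outside
  → clear

FREE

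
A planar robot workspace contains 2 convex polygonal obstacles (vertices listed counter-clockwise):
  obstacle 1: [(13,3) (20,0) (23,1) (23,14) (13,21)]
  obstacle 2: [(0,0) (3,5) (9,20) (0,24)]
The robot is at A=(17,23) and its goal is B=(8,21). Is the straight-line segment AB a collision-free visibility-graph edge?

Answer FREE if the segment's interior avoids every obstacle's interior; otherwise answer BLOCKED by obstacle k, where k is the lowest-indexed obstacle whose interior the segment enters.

Obstacle 1 [(13,3) (20,0) (23,1) (23,14) (13,21)]:
  edge (13,3)–(20,0): clear
  edge (20,0)–(23,1): clear
  edge (23,1)–(23,14): clear
  edge (23,14)–(13,21): clear
  edge (13,21)–(13,3): clear
  midpoint (25/2,22) outside
  → clear
Obstacle 2 [(0,0) (3,5) (9,20) (0,24)]:
  edge (0,0)–(3,5): clear
  edge (3,5)–(9,20): clear
  edge (9,20)–(0,24): clear
  edge (0,24)–(0,0): clear
  midpoint (25/2,22) outside
  → clear

FREE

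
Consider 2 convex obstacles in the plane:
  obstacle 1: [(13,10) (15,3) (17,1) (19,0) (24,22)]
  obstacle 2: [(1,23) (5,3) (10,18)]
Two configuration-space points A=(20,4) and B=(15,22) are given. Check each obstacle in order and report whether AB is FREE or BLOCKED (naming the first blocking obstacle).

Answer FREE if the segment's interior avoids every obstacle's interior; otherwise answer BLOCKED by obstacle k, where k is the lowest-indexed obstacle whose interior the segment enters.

Obstacle 1 [(13,10) (15,3) (17,1) (19,0) (24,22)]:
  edge (13,10)–(15,3): clear
  edge (15,3)–(17,1): clear
  edge (17,1)–(19,0): clear
  edge (19,0)–(24,22): crosses AB
  edge (24,22)–(13,10): crosses AB
  → BLOCKED
Obstacle 2 [(1,23) (5,3) (10,18)]:
  edge (1,23)–(5,3): clear
  edge (5,3)–(10,18): clear
  edge (10,18)–(1,23): clear
  midpoint (35/2,13) outside
  → clear

BLOCKED by obstacle 1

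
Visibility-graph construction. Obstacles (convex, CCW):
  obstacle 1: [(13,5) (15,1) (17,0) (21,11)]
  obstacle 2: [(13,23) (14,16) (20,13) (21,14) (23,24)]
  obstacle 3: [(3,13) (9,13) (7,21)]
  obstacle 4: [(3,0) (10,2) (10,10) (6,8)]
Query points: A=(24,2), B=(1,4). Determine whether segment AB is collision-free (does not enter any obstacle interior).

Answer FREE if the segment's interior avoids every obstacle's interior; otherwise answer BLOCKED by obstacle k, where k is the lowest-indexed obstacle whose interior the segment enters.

BLOCKED by obstacle 1

Obstacle 1 [(13,5) (15,1) (17,0) (21,11)]:
  edge (13,5)–(15,1): crosses AB
  edge (15,1)–(17,0): clear
  edge (17,0)–(21,11): crosses AB
  edge (21,11)–(13,5): clear
  → BLOCKED
Obstacle 2 [(13,23) (14,16) (20,13) (21,14) (23,24)]:
  edge (13,23)–(14,16): clear
  edge (14,16)–(20,13): clear
  edge (20,13)–(21,14): clear
  edge (21,14)–(23,24): clear
  edge (23,24)–(13,23): clear
  midpoint (25/2,3) outside
  → clear
Obstacle 3 [(3,13) (9,13) (7,21)]:
  edge (3,13)–(9,13): clear
  edge (9,13)–(7,21): clear
  edge (7,21)–(3,13): clear
  midpoint (25/2,3) outside
  → clear
Obstacle 4 [(3,0) (10,2) (10,10) (6,8)]:
  edge (3,0)–(10,2): clear
  edge (10,2)–(10,10): crosses AB
  edge (10,10)–(6,8): clear
  edge (6,8)–(3,0): crosses AB
  → BLOCKED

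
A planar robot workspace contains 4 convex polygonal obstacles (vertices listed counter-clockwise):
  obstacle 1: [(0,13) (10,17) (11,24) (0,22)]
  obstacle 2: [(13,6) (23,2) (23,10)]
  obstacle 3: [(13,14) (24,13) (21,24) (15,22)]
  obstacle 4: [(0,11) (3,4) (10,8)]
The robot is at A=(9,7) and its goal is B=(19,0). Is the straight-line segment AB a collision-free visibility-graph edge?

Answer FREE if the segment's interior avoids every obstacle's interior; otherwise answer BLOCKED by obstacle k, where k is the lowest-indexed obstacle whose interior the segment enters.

FREE

Obstacle 1 [(0,13) (10,17) (11,24) (0,22)]:
  edge (0,13)–(10,17): clear
  edge (10,17)–(11,24): clear
  edge (11,24)–(0,22): clear
  edge (0,22)–(0,13): clear
  midpoint (14,7/2) outside
  → clear
Obstacle 2 [(13,6) (23,2) (23,10)]:
  edge (13,6)–(23,2): clear
  edge (23,2)–(23,10): clear
  edge (23,10)–(13,6): clear
  midpoint (14,7/2) outside
  → clear
Obstacle 3 [(13,14) (24,13) (21,24) (15,22)]:
  edge (13,14)–(24,13): clear
  edge (24,13)–(21,24): clear
  edge (21,24)–(15,22): clear
  edge (15,22)–(13,14): clear
  midpoint (14,7/2) outside
  → clear
Obstacle 4 [(0,11) (3,4) (10,8)]:
  edge (0,11)–(3,4): clear
  edge (3,4)–(10,8): clear
  edge (10,8)–(0,11): clear
  midpoint (14,7/2) outside
  → clear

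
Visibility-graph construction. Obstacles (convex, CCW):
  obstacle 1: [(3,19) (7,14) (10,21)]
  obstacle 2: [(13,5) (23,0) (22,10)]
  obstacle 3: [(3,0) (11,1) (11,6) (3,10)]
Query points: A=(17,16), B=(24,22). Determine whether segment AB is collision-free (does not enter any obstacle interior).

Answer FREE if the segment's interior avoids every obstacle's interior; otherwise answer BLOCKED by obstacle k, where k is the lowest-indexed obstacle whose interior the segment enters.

FREE

Obstacle 1 [(3,19) (7,14) (10,21)]:
  edge (3,19)–(7,14): clear
  edge (7,14)–(10,21): clear
  edge (10,21)–(3,19): clear
  midpoint (41/2,19) outside
  → clear
Obstacle 2 [(13,5) (23,0) (22,10)]:
  edge (13,5)–(23,0): clear
  edge (23,0)–(22,10): clear
  edge (22,10)–(13,5): clear
  midpoint (41/2,19) outside
  → clear
Obstacle 3 [(3,0) (11,1) (11,6) (3,10)]:
  edge (3,0)–(11,1): clear
  edge (11,1)–(11,6): clear
  edge (11,6)–(3,10): clear
  edge (3,10)–(3,0): clear
  midpoint (41/2,19) outside
  → clear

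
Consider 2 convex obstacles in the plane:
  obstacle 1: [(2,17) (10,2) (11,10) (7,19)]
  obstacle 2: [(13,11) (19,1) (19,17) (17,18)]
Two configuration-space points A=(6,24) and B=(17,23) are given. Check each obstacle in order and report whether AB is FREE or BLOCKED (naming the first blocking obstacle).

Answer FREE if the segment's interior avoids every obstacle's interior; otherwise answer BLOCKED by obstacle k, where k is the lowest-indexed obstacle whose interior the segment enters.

Obstacle 1 [(2,17) (10,2) (11,10) (7,19)]:
  edge (2,17)–(10,2): clear
  edge (10,2)–(11,10): clear
  edge (11,10)–(7,19): clear
  edge (7,19)–(2,17): clear
  midpoint (23/2,47/2) outside
  → clear
Obstacle 2 [(13,11) (19,1) (19,17) (17,18)]:
  edge (13,11)–(19,1): clear
  edge (19,1)–(19,17): clear
  edge (19,17)–(17,18): clear
  edge (17,18)–(13,11): clear
  midpoint (23/2,47/2) outside
  → clear

FREE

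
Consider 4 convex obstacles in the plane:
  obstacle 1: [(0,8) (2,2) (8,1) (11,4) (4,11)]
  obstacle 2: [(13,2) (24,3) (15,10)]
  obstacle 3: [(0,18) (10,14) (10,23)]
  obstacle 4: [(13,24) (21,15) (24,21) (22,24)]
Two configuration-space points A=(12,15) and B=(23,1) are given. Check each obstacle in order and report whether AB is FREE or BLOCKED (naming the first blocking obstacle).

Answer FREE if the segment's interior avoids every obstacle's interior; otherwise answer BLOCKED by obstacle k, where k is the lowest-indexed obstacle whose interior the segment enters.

BLOCKED by obstacle 2

Obstacle 1 [(0,8) (2,2) (8,1) (11,4) (4,11)]:
  edge (0,8)–(2,2): clear
  edge (2,2)–(8,1): clear
  edge (8,1)–(11,4): clear
  edge (11,4)–(4,11): clear
  edge (4,11)–(0,8): clear
  midpoint (35/2,8) outside
  → clear
Obstacle 2 [(13,2) (24,3) (15,10)]:
  edge (13,2)–(24,3): crosses AB
  edge (24,3)–(15,10): crosses AB
  edge (15,10)–(13,2): clear
  → BLOCKED
Obstacle 3 [(0,18) (10,14) (10,23)]:
  edge (0,18)–(10,14): clear
  edge (10,14)–(10,23): clear
  edge (10,23)–(0,18): clear
  midpoint (35/2,8) outside
  → clear
Obstacle 4 [(13,24) (21,15) (24,21) (22,24)]:
  edge (13,24)–(21,15): clear
  edge (21,15)–(24,21): clear
  edge (24,21)–(22,24): clear
  edge (22,24)–(13,24): clear
  midpoint (35/2,8) outside
  → clear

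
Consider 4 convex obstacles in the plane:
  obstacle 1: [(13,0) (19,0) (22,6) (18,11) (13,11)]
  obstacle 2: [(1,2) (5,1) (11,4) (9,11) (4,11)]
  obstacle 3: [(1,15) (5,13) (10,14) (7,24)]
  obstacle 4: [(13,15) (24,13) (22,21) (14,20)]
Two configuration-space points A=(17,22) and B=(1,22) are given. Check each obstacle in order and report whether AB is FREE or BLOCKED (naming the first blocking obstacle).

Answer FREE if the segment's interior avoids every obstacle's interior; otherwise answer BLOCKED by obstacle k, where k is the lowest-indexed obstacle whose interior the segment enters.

Obstacle 1 [(13,0) (19,0) (22,6) (18,11) (13,11)]:
  edge (13,0)–(19,0): clear
  edge (19,0)–(22,6): clear
  edge (22,6)–(18,11): clear
  edge (18,11)–(13,11): clear
  edge (13,11)–(13,0): clear
  midpoint (9,22) outside
  → clear
Obstacle 2 [(1,2) (5,1) (11,4) (9,11) (4,11)]:
  edge (1,2)–(5,1): clear
  edge (5,1)–(11,4): clear
  edge (11,4)–(9,11): clear
  edge (9,11)–(4,11): clear
  edge (4,11)–(1,2): clear
  midpoint (9,22) outside
  → clear
Obstacle 3 [(1,15) (5,13) (10,14) (7,24)]:
  edge (1,15)–(5,13): clear
  edge (5,13)–(10,14): clear
  edge (10,14)–(7,24): crosses AB
  edge (7,24)–(1,15): crosses AB
  → BLOCKED
Obstacle 4 [(13,15) (24,13) (22,21) (14,20)]:
  edge (13,15)–(24,13): clear
  edge (24,13)–(22,21): clear
  edge (22,21)–(14,20): clear
  edge (14,20)–(13,15): clear
  midpoint (9,22) outside
  → clear

BLOCKED by obstacle 3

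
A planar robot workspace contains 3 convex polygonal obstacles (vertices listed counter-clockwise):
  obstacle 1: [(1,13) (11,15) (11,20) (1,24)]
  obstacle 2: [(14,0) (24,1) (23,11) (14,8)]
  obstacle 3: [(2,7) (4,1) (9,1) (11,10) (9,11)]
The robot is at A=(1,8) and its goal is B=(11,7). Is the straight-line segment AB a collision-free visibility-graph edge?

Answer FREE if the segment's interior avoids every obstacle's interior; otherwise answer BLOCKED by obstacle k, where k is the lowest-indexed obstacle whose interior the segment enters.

Obstacle 1 [(1,13) (11,15) (11,20) (1,24)]:
  edge (1,13)–(11,15): clear
  edge (11,15)–(11,20): clear
  edge (11,20)–(1,24): clear
  edge (1,24)–(1,13): clear
  midpoint (6,15/2) outside
  → clear
Obstacle 2 [(14,0) (24,1) (23,11) (14,8)]:
  edge (14,0)–(24,1): clear
  edge (24,1)–(23,11): clear
  edge (23,11)–(14,8): clear
  edge (14,8)–(14,0): clear
  midpoint (6,15/2) outside
  → clear
Obstacle 3 [(2,7) (4,1) (9,1) (11,10) (9,11)]:
  edge (2,7)–(4,1): clear
  edge (4,1)–(9,1): clear
  edge (9,1)–(11,10): crosses AB
  edge (11,10)–(9,11): clear
  edge (9,11)–(2,7): crosses AB
  → BLOCKED

BLOCKED by obstacle 3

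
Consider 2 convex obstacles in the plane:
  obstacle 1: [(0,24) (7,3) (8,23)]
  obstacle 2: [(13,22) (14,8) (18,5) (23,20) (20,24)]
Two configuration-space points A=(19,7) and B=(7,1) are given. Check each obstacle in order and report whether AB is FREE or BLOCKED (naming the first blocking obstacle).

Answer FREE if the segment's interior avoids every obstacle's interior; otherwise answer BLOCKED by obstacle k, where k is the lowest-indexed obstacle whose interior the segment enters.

BLOCKED by obstacle 2

Obstacle 1 [(0,24) (7,3) (8,23)]:
  edge (0,24)–(7,3): clear
  edge (7,3)–(8,23): clear
  edge (8,23)–(0,24): clear
  midpoint (13,4) outside
  → clear
Obstacle 2 [(13,22) (14,8) (18,5) (23,20) (20,24)]:
  edge (13,22)–(14,8): clear
  edge (14,8)–(18,5): crosses AB
  edge (18,5)–(23,20): crosses AB
  edge (23,20)–(20,24): clear
  edge (20,24)–(13,22): clear
  → BLOCKED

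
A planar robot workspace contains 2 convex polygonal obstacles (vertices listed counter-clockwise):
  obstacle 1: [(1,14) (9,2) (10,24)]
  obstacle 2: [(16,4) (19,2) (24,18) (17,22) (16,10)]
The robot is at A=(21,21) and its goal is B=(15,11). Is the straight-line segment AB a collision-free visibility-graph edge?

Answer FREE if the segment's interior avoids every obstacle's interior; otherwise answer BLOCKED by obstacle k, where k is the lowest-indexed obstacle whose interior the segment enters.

Obstacle 1 [(1,14) (9,2) (10,24)]:
  edge (1,14)–(9,2): clear
  edge (9,2)–(10,24): clear
  edge (10,24)–(1,14): clear
  midpoint (18,16) outside
  → clear
Obstacle 2 [(16,4) (19,2) (24,18) (17,22) (16,10)]:
  edge (16,4)–(19,2): clear
  edge (19,2)–(24,18): clear
  edge (24,18)–(17,22): crosses AB
  edge (17,22)–(16,10): crosses AB
  edge (16,10)–(16,4): clear
  → BLOCKED

BLOCKED by obstacle 2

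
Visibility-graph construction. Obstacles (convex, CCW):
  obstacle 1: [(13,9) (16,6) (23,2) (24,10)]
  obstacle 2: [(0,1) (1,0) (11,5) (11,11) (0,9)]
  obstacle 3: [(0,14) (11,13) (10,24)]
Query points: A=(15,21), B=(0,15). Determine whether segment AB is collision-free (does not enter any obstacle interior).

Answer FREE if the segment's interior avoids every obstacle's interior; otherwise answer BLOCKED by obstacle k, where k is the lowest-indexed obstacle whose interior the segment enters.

Obstacle 1 [(13,9) (16,6) (23,2) (24,10)]:
  edge (13,9)–(16,6): clear
  edge (16,6)–(23,2): clear
  edge (23,2)–(24,10): clear
  edge (24,10)–(13,9): clear
  midpoint (15/2,18) outside
  → clear
Obstacle 2 [(0,1) (1,0) (11,5) (11,11) (0,9)]:
  edge (0,1)–(1,0): clear
  edge (1,0)–(11,5): clear
  edge (11,5)–(11,11): clear
  edge (11,11)–(0,9): clear
  edge (0,9)–(0,1): clear
  midpoint (15/2,18) outside
  → clear
Obstacle 3 [(0,14) (11,13) (10,24)]:
  edge (0,14)–(11,13): clear
  edge (11,13)–(10,24): crosses AB
  edge (10,24)–(0,14): crosses AB
  → BLOCKED

BLOCKED by obstacle 3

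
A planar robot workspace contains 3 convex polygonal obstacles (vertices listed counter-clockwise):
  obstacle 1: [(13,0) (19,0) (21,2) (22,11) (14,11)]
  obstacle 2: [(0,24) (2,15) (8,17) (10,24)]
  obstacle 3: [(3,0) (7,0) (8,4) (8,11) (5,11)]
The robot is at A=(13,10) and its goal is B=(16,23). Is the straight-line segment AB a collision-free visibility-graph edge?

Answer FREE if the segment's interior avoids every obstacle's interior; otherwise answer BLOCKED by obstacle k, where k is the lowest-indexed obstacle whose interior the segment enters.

FREE

Obstacle 1 [(13,0) (19,0) (21,2) (22,11) (14,11)]:
  edge (13,0)–(19,0): clear
  edge (19,0)–(21,2): clear
  edge (21,2)–(22,11): clear
  edge (22,11)–(14,11): clear
  edge (14,11)–(13,0): clear
  midpoint (29/2,33/2) outside
  → clear
Obstacle 2 [(0,24) (2,15) (8,17) (10,24)]:
  edge (0,24)–(2,15): clear
  edge (2,15)–(8,17): clear
  edge (8,17)–(10,24): clear
  edge (10,24)–(0,24): clear
  midpoint (29/2,33/2) outside
  → clear
Obstacle 3 [(3,0) (7,0) (8,4) (8,11) (5,11)]:
  edge (3,0)–(7,0): clear
  edge (7,0)–(8,4): clear
  edge (8,4)–(8,11): clear
  edge (8,11)–(5,11): clear
  edge (5,11)–(3,0): clear
  midpoint (29/2,33/2) outside
  → clear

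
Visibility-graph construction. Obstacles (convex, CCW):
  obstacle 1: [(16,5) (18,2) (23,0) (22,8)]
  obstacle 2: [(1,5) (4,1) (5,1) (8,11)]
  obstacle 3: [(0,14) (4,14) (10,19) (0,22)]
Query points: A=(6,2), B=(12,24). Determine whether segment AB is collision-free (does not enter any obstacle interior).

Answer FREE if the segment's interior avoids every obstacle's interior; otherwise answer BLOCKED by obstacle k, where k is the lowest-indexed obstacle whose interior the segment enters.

FREE

Obstacle 1 [(16,5) (18,2) (23,0) (22,8)]:
  edge (16,5)–(18,2): clear
  edge (18,2)–(23,0): clear
  edge (23,0)–(22,8): clear
  edge (22,8)–(16,5): clear
  midpoint (9,13) outside
  → clear
Obstacle 2 [(1,5) (4,1) (5,1) (8,11)]:
  edge (1,5)–(4,1): clear
  edge (4,1)–(5,1): clear
  edge (5,1)–(8,11): clear
  edge (8,11)–(1,5): clear
  midpoint (9,13) outside
  → clear
Obstacle 3 [(0,14) (4,14) (10,19) (0,22)]:
  edge (0,14)–(4,14): clear
  edge (4,14)–(10,19): clear
  edge (10,19)–(0,22): clear
  edge (0,22)–(0,14): clear
  midpoint (9,13) outside
  → clear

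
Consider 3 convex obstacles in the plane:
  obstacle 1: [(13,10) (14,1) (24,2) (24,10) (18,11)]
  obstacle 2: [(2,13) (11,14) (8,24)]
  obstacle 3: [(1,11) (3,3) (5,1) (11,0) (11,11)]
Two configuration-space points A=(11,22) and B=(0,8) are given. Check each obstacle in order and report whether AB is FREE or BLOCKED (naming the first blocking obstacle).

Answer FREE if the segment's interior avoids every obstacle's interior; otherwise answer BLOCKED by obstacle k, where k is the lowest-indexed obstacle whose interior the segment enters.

BLOCKED by obstacle 2

Obstacle 1 [(13,10) (14,1) (24,2) (24,10) (18,11)]:
  edge (13,10)–(14,1): clear
  edge (14,1)–(24,2): clear
  edge (24,2)–(24,10): clear
  edge (24,10)–(18,11): clear
  edge (18,11)–(13,10): clear
  midpoint (11/2,15) outside
  → clear
Obstacle 2 [(2,13) (11,14) (8,24)]:
  edge (2,13)–(11,14): crosses AB
  edge (11,14)–(8,24): crosses AB
  edge (8,24)–(2,13): clear
  → BLOCKED
Obstacle 3 [(1,11) (3,3) (5,1) (11,0) (11,11)]:
  edge (1,11)–(3,3): crosses AB
  edge (3,3)–(5,1): clear
  edge (5,1)–(11,0): clear
  edge (11,0)–(11,11): clear
  edge (11,11)–(1,11): crosses AB
  → BLOCKED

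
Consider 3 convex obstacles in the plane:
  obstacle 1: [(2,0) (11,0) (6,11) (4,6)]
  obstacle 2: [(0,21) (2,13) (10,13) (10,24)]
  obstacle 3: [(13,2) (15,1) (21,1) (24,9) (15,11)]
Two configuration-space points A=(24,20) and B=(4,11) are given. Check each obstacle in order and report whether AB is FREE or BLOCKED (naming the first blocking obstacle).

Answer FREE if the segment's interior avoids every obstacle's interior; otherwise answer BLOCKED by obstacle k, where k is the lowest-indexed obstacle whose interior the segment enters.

Obstacle 1 [(2,0) (11,0) (6,11) (4,6)]:
  edge (2,0)–(11,0): clear
  edge (11,0)–(6,11): clear
  edge (6,11)–(4,6): clear
  edge (4,6)–(2,0): clear
  midpoint (14,31/2) outside
  → clear
Obstacle 2 [(0,21) (2,13) (10,13) (10,24)]:
  edge (0,21)–(2,13): clear
  edge (2,13)–(10,13): crosses AB
  edge (10,13)–(10,24): crosses AB
  edge (10,24)–(0,21): clear
  → BLOCKED
Obstacle 3 [(13,2) (15,1) (21,1) (24,9) (15,11)]:
  edge (13,2)–(15,1): clear
  edge (15,1)–(21,1): clear
  edge (21,1)–(24,9): clear
  edge (24,9)–(15,11): clear
  edge (15,11)–(13,2): clear
  midpoint (14,31/2) outside
  → clear

BLOCKED by obstacle 2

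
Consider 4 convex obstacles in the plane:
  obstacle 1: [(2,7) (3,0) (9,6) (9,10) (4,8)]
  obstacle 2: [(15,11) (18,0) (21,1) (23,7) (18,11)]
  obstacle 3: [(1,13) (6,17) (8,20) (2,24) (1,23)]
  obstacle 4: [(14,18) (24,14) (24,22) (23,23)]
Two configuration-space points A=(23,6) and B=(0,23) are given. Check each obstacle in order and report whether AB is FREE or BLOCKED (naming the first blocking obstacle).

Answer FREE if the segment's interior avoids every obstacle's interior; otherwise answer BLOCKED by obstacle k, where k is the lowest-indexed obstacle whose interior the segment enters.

BLOCKED by obstacle 2

Obstacle 1 [(2,7) (3,0) (9,6) (9,10) (4,8)]:
  edge (2,7)–(3,0): clear
  edge (3,0)–(9,6): clear
  edge (9,6)–(9,10): clear
  edge (9,10)–(4,8): clear
  edge (4,8)–(2,7): clear
  midpoint (23/2,29/2) outside
  → clear
Obstacle 2 [(15,11) (18,0) (21,1) (23,7) (18,11)]:
  edge (15,11)–(18,0): clear
  edge (18,0)–(21,1): clear
  edge (21,1)–(23,7): crosses AB
  edge (23,7)–(18,11): clear
  edge (18,11)–(15,11): crosses AB
  → BLOCKED
Obstacle 3 [(1,13) (6,17) (8,20) (2,24) (1,23)]:
  edge (1,13)–(6,17): clear
  edge (6,17)–(8,20): crosses AB
  edge (8,20)–(2,24): clear
  edge (2,24)–(1,23): clear
  edge (1,23)–(1,13): crosses AB
  → BLOCKED
Obstacle 4 [(14,18) (24,14) (24,22) (23,23)]:
  edge (14,18)–(24,14): clear
  edge (24,14)–(24,22): clear
  edge (24,22)–(23,23): clear
  edge (23,23)–(14,18): clear
  midpoint (23/2,29/2) outside
  → clear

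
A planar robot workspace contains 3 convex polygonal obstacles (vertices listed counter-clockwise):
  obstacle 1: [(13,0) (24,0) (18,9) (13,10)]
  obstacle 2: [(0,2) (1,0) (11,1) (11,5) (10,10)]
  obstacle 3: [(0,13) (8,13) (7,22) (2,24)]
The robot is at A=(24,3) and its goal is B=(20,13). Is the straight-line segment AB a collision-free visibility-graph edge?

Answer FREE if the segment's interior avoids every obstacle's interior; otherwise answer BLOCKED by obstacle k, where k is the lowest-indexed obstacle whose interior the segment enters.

Obstacle 1 [(13,0) (24,0) (18,9) (13,10)]:
  edge (13,0)–(24,0): clear
  edge (24,0)–(18,9): clear
  edge (18,9)–(13,10): clear
  edge (13,10)–(13,0): clear
  midpoint (22,8) outside
  → clear
Obstacle 2 [(0,2) (1,0) (11,1) (11,5) (10,10)]:
  edge (0,2)–(1,0): clear
  edge (1,0)–(11,1): clear
  edge (11,1)–(11,5): clear
  edge (11,5)–(10,10): clear
  edge (10,10)–(0,2): clear
  midpoint (22,8) outside
  → clear
Obstacle 3 [(0,13) (8,13) (7,22) (2,24)]:
  edge (0,13)–(8,13): clear
  edge (8,13)–(7,22): clear
  edge (7,22)–(2,24): clear
  edge (2,24)–(0,13): clear
  midpoint (22,8) outside
  → clear

FREE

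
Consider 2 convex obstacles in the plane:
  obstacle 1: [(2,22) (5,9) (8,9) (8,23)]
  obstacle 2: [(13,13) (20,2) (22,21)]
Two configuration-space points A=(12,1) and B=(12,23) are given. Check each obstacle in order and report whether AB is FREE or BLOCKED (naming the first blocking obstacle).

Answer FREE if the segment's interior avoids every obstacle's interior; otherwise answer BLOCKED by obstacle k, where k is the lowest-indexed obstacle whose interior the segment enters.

FREE

Obstacle 1 [(2,22) (5,9) (8,9) (8,23)]:
  edge (2,22)–(5,9): clear
  edge (5,9)–(8,9): clear
  edge (8,9)–(8,23): clear
  edge (8,23)–(2,22): clear
  midpoint (12,12) outside
  → clear
Obstacle 2 [(13,13) (20,2) (22,21)]:
  edge (13,13)–(20,2): clear
  edge (20,2)–(22,21): clear
  edge (22,21)–(13,13): clear
  midpoint (12,12) outside
  → clear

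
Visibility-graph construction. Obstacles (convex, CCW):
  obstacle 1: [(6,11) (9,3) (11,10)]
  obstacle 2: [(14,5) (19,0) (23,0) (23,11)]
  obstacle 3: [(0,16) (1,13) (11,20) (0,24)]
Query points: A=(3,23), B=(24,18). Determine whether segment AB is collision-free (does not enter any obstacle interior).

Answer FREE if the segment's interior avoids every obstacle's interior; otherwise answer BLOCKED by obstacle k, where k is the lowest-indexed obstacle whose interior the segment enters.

Obstacle 1 [(6,11) (9,3) (11,10)]:
  edge (6,11)–(9,3): clear
  edge (9,3)–(11,10): clear
  edge (11,10)–(6,11): clear
  midpoint (27/2,41/2) outside
  → clear
Obstacle 2 [(14,5) (19,0) (23,0) (23,11)]:
  edge (14,5)–(19,0): clear
  edge (19,0)–(23,0): clear
  edge (23,0)–(23,11): clear
  edge (23,11)–(14,5): clear
  midpoint (27/2,41/2) outside
  → clear
Obstacle 3 [(0,16) (1,13) (11,20) (0,24)]:
  edge (0,16)–(1,13): clear
  edge (1,13)–(11,20): clear
  edge (11,20)–(0,24): clear
  edge (0,24)–(0,16): clear
  midpoint (27/2,41/2) outside
  → clear

FREE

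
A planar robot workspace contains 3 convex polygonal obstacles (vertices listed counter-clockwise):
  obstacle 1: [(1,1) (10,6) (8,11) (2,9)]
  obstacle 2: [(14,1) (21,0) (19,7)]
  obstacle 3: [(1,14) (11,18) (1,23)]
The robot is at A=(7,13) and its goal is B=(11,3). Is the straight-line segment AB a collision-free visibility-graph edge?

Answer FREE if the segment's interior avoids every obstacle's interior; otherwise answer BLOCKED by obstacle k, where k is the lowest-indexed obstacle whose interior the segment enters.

BLOCKED by obstacle 1

Obstacle 1 [(1,1) (10,6) (8,11) (2,9)]:
  edge (1,1)–(10,6): crosses AB
  edge (10,6)–(8,11): clear
  edge (8,11)–(2,9): crosses AB
  edge (2,9)–(1,1): clear
  → BLOCKED
Obstacle 2 [(14,1) (21,0) (19,7)]:
  edge (14,1)–(21,0): clear
  edge (21,0)–(19,7): clear
  edge (19,7)–(14,1): clear
  midpoint (9,8) outside
  → clear
Obstacle 3 [(1,14) (11,18) (1,23)]:
  edge (1,14)–(11,18): clear
  edge (11,18)–(1,23): clear
  edge (1,23)–(1,14): clear
  midpoint (9,8) outside
  → clear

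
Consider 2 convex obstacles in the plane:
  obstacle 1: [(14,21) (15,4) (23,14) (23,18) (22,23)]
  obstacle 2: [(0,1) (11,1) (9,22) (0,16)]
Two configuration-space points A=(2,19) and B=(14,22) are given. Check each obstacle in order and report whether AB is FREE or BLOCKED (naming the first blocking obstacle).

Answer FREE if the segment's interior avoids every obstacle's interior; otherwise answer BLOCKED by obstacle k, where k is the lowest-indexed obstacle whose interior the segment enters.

BLOCKED by obstacle 2

Obstacle 1 [(14,21) (15,4) (23,14) (23,18) (22,23)]:
  edge (14,21)–(15,4): clear
  edge (15,4)–(23,14): clear
  edge (23,14)–(23,18): clear
  edge (23,18)–(22,23): clear
  edge (22,23)–(14,21): clear
  midpoint (8,41/2) outside
  → clear
Obstacle 2 [(0,1) (11,1) (9,22) (0,16)]:
  edge (0,1)–(11,1): clear
  edge (11,1)–(9,22): crosses AB
  edge (9,22)–(0,16): crosses AB
  edge (0,16)–(0,1): clear
  → BLOCKED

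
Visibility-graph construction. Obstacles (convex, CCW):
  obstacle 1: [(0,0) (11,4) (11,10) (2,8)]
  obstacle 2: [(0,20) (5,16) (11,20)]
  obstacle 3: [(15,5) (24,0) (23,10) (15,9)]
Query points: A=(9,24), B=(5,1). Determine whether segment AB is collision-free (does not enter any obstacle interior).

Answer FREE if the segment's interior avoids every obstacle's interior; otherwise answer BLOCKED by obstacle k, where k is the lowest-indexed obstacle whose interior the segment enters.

BLOCKED by obstacle 1

Obstacle 1 [(0,0) (11,4) (11,10) (2,8)]:
  edge (0,0)–(11,4): crosses AB
  edge (11,4)–(11,10): clear
  edge (11,10)–(2,8): crosses AB
  edge (2,8)–(0,0): clear
  → BLOCKED
Obstacle 2 [(0,20) (5,16) (11,20)]:
  edge (0,20)–(5,16): clear
  edge (5,16)–(11,20): crosses AB
  edge (11,20)–(0,20): crosses AB
  → BLOCKED
Obstacle 3 [(15,5) (24,0) (23,10) (15,9)]:
  edge (15,5)–(24,0): clear
  edge (24,0)–(23,10): clear
  edge (23,10)–(15,9): clear
  edge (15,9)–(15,5): clear
  midpoint (7,25/2) outside
  → clear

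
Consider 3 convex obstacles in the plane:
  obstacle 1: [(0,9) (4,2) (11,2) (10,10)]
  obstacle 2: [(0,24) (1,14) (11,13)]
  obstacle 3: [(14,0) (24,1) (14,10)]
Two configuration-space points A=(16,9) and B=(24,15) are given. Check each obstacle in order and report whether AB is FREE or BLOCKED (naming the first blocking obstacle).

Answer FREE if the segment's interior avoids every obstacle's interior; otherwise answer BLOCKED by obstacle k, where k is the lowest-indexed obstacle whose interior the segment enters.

Obstacle 1 [(0,9) (4,2) (11,2) (10,10)]:
  edge (0,9)–(4,2): clear
  edge (4,2)–(11,2): clear
  edge (11,2)–(10,10): clear
  edge (10,10)–(0,9): clear
  midpoint (20,12) outside
  → clear
Obstacle 2 [(0,24) (1,14) (11,13)]:
  edge (0,24)–(1,14): clear
  edge (1,14)–(11,13): clear
  edge (11,13)–(0,24): clear
  midpoint (20,12) outside
  → clear
Obstacle 3 [(14,0) (24,1) (14,10)]:
  edge (14,0)–(24,1): clear
  edge (24,1)–(14,10): clear
  edge (14,10)–(14,0): clear
  midpoint (20,12) outside
  → clear

FREE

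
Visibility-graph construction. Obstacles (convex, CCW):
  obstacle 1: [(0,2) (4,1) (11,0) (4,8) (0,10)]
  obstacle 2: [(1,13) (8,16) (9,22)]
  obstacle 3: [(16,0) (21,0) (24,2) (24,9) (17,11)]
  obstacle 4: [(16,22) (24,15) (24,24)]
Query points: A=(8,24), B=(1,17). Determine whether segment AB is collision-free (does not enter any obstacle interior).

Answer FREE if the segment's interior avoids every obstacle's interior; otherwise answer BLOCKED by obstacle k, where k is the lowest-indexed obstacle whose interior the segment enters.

FREE

Obstacle 1 [(0,2) (4,1) (11,0) (4,8) (0,10)]:
  edge (0,2)–(4,1): clear
  edge (4,1)–(11,0): clear
  edge (11,0)–(4,8): clear
  edge (4,8)–(0,10): clear
  edge (0,10)–(0,2): clear
  midpoint (9/2,41/2) outside
  → clear
Obstacle 2 [(1,13) (8,16) (9,22)]:
  edge (1,13)–(8,16): clear
  edge (8,16)–(9,22): clear
  edge (9,22)–(1,13): clear
  midpoint (9/2,41/2) outside
  → clear
Obstacle 3 [(16,0) (21,0) (24,2) (24,9) (17,11)]:
  edge (16,0)–(21,0): clear
  edge (21,0)–(24,2): clear
  edge (24,2)–(24,9): clear
  edge (24,9)–(17,11): clear
  edge (17,11)–(16,0): clear
  midpoint (9/2,41/2) outside
  → clear
Obstacle 4 [(16,22) (24,15) (24,24)]:
  edge (16,22)–(24,15): clear
  edge (24,15)–(24,24): clear
  edge (24,24)–(16,22): clear
  midpoint (9/2,41/2) outside
  → clear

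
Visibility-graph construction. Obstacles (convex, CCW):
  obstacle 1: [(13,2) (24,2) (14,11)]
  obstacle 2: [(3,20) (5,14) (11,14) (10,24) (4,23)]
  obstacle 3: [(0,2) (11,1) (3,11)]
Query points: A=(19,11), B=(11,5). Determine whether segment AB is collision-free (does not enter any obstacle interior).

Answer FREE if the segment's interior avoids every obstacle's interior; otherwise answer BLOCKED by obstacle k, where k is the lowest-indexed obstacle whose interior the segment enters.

BLOCKED by obstacle 1

Obstacle 1 [(13,2) (24,2) (14,11)]:
  edge (13,2)–(24,2): clear
  edge (24,2)–(14,11): crosses AB
  edge (14,11)–(13,2): crosses AB
  → BLOCKED
Obstacle 2 [(3,20) (5,14) (11,14) (10,24) (4,23)]:
  edge (3,20)–(5,14): clear
  edge (5,14)–(11,14): clear
  edge (11,14)–(10,24): clear
  edge (10,24)–(4,23): clear
  edge (4,23)–(3,20): clear
  midpoint (15,8) outside
  → clear
Obstacle 3 [(0,2) (11,1) (3,11)]:
  edge (0,2)–(11,1): clear
  edge (11,1)–(3,11): clear
  edge (3,11)–(0,2): clear
  midpoint (15,8) outside
  → clear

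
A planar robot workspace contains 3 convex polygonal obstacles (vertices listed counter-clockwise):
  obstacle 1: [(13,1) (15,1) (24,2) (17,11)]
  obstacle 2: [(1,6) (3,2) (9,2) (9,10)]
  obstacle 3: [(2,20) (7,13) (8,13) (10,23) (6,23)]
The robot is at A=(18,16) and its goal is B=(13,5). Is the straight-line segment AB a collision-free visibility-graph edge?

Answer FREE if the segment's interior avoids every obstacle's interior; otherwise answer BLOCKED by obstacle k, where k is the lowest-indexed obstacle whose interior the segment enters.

FREE

Obstacle 1 [(13,1) (15,1) (24,2) (17,11)]:
  edge (13,1)–(15,1): clear
  edge (15,1)–(24,2): clear
  edge (24,2)–(17,11): clear
  edge (17,11)–(13,1): clear
  midpoint (31/2,21/2) outside
  → clear
Obstacle 2 [(1,6) (3,2) (9,2) (9,10)]:
  edge (1,6)–(3,2): clear
  edge (3,2)–(9,2): clear
  edge (9,2)–(9,10): clear
  edge (9,10)–(1,6): clear
  midpoint (31/2,21/2) outside
  → clear
Obstacle 3 [(2,20) (7,13) (8,13) (10,23) (6,23)]:
  edge (2,20)–(7,13): clear
  edge (7,13)–(8,13): clear
  edge (8,13)–(10,23): clear
  edge (10,23)–(6,23): clear
  edge (6,23)–(2,20): clear
  midpoint (31/2,21/2) outside
  → clear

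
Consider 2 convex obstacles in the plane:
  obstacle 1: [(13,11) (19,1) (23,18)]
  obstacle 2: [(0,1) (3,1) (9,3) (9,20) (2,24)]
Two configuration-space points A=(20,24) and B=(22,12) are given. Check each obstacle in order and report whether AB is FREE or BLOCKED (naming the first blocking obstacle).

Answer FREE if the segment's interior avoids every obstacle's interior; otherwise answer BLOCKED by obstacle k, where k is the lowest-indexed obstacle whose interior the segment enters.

BLOCKED by obstacle 1

Obstacle 1 [(13,11) (19,1) (23,18)]:
  edge (13,11)–(19,1): clear
  edge (19,1)–(23,18): crosses AB
  edge (23,18)–(13,11): crosses AB
  → BLOCKED
Obstacle 2 [(0,1) (3,1) (9,3) (9,20) (2,24)]:
  edge (0,1)–(3,1): clear
  edge (3,1)–(9,3): clear
  edge (9,3)–(9,20): clear
  edge (9,20)–(2,24): clear
  edge (2,24)–(0,1): clear
  midpoint (21,18) outside
  → clear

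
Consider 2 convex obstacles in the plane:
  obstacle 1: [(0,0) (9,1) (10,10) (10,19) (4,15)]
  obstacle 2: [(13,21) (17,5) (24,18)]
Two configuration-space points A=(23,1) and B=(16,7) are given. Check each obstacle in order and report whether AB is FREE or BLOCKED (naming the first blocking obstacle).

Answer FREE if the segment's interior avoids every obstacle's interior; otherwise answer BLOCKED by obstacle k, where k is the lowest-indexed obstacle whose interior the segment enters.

Obstacle 1 [(0,0) (9,1) (10,10) (10,19) (4,15)]:
  edge (0,0)–(9,1): clear
  edge (9,1)–(10,10): clear
  edge (10,10)–(10,19): clear
  edge (10,19)–(4,15): clear
  edge (4,15)–(0,0): clear
  midpoint (39/2,4) outside
  → clear
Obstacle 2 [(13,21) (17,5) (24,18)]:
  edge (13,21)–(17,5): crosses AB
  edge (17,5)–(24,18): crosses AB
  edge (24,18)–(13,21): clear
  → BLOCKED

BLOCKED by obstacle 2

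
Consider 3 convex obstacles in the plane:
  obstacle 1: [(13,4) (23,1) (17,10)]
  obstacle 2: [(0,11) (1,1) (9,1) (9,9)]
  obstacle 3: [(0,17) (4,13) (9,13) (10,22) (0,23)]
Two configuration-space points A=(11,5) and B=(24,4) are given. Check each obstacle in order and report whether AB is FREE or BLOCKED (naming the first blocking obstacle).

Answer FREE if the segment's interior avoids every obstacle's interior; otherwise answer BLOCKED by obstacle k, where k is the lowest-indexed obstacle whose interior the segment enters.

BLOCKED by obstacle 1

Obstacle 1 [(13,4) (23,1) (17,10)]:
  edge (13,4)–(23,1): clear
  edge (23,1)–(17,10): crosses AB
  edge (17,10)–(13,4): crosses AB
  → BLOCKED
Obstacle 2 [(0,11) (1,1) (9,1) (9,9)]:
  edge (0,11)–(1,1): clear
  edge (1,1)–(9,1): clear
  edge (9,1)–(9,9): clear
  edge (9,9)–(0,11): clear
  midpoint (35/2,9/2) outside
  → clear
Obstacle 3 [(0,17) (4,13) (9,13) (10,22) (0,23)]:
  edge (0,17)–(4,13): clear
  edge (4,13)–(9,13): clear
  edge (9,13)–(10,22): clear
  edge (10,22)–(0,23): clear
  edge (0,23)–(0,17): clear
  midpoint (35/2,9/2) outside
  → clear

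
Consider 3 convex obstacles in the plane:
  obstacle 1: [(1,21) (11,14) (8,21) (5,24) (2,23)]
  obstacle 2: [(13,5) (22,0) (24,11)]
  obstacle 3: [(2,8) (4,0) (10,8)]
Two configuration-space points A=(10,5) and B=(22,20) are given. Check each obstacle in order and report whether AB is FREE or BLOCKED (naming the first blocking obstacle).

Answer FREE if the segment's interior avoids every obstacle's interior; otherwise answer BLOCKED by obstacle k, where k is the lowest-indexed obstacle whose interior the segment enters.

FREE

Obstacle 1 [(1,21) (11,14) (8,21) (5,24) (2,23)]:
  edge (1,21)–(11,14): clear
  edge (11,14)–(8,21): clear
  edge (8,21)–(5,24): clear
  edge (5,24)–(2,23): clear
  edge (2,23)–(1,21): clear
  midpoint (16,25/2) outside
  → clear
Obstacle 2 [(13,5) (22,0) (24,11)]:
  edge (13,5)–(22,0): clear
  edge (22,0)–(24,11): clear
  edge (24,11)–(13,5): clear
  midpoint (16,25/2) outside
  → clear
Obstacle 3 [(2,8) (4,0) (10,8)]:
  edge (2,8)–(4,0): clear
  edge (4,0)–(10,8): clear
  edge (10,8)–(2,8): clear
  midpoint (16,25/2) outside
  → clear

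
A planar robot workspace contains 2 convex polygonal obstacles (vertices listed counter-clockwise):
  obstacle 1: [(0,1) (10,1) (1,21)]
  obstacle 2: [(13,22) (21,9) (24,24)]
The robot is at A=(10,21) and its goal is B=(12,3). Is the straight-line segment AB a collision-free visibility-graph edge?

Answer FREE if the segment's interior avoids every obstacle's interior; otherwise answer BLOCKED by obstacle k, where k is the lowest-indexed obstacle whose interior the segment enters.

FREE

Obstacle 1 [(0,1) (10,1) (1,21)]:
  edge (0,1)–(10,1): clear
  edge (10,1)–(1,21): clear
  edge (1,21)–(0,1): clear
  midpoint (11,12) outside
  → clear
Obstacle 2 [(13,22) (21,9) (24,24)]:
  edge (13,22)–(21,9): clear
  edge (21,9)–(24,24): clear
  edge (24,24)–(13,22): clear
  midpoint (11,12) outside
  → clear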